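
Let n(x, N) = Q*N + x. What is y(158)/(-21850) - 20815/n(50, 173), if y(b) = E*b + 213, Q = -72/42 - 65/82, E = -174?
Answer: 267067766413/4812396950 ≈ 55.496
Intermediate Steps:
Q = -1439/574 (Q = -72*1/42 - 65*1/82 = -12/7 - 65/82 = -1439/574 ≈ -2.5070)
y(b) = 213 - 174*b (y(b) = -174*b + 213 = 213 - 174*b)
n(x, N) = x - 1439*N/574 (n(x, N) = -1439*N/574 + x = x - 1439*N/574)
y(158)/(-21850) - 20815/n(50, 173) = (213 - 174*158)/(-21850) - 20815/(50 - 1439/574*173) = (213 - 27492)*(-1/21850) - 20815/(50 - 248947/574) = -27279*(-1/21850) - 20815/(-220247/574) = 27279/21850 - 20815*(-574/220247) = 27279/21850 + 11947810/220247 = 267067766413/4812396950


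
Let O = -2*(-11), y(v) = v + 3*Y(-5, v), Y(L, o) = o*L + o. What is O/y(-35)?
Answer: 2/35 ≈ 0.057143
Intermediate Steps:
Y(L, o) = o + L*o (Y(L, o) = L*o + o = o + L*o)
y(v) = -11*v (y(v) = v + 3*(v*(1 - 5)) = v + 3*(v*(-4)) = v + 3*(-4*v) = v - 12*v = -11*v)
O = 22
O/y(-35) = 22/((-11*(-35))) = 22/385 = 22*(1/385) = 2/35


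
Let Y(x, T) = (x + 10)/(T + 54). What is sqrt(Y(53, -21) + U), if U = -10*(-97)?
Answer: sqrt(117601)/11 ≈ 31.175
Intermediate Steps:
Y(x, T) = (10 + x)/(54 + T)
U = 970
sqrt(Y(53, -21) + U) = sqrt((10 + 53)/(54 - 21) + 970) = sqrt(63/33 + 970) = sqrt((1/33)*63 + 970) = sqrt(21/11 + 970) = sqrt(10691/11) = sqrt(117601)/11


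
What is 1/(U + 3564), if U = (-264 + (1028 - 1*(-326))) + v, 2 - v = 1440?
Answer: 1/3216 ≈ 0.00031095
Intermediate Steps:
v = -1438 (v = 2 - 1*1440 = 2 - 1440 = -1438)
U = -348 (U = (-264 + (1028 - 1*(-326))) - 1438 = (-264 + (1028 + 326)) - 1438 = (-264 + 1354) - 1438 = 1090 - 1438 = -348)
1/(U + 3564) = 1/(-348 + 3564) = 1/3216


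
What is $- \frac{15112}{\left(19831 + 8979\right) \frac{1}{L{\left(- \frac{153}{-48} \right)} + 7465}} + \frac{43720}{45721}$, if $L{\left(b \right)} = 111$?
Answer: $- \frac{2616634841976}{658611005} \approx -3973.0$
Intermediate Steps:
$- \frac{15112}{\left(19831 + 8979\right) \frac{1}{L{\left(- \frac{153}{-48} \right)} + 7465}} + \frac{43720}{45721} = - \frac{15112}{\left(19831 + 8979\right) \frac{1}{111 + 7465}} + \frac{43720}{45721} = - \frac{15112}{28810 \cdot \frac{1}{7576}} + 43720 \cdot \frac{1}{45721} = - \frac{15112}{28810 \cdot \frac{1}{7576}} + \frac{43720}{45721} = - \frac{15112}{\frac{14405}{3788}} + \frac{43720}{45721} = \left(-15112\right) \frac{3788}{14405} + \frac{43720}{45721} = - \frac{57244256}{14405} + \frac{43720}{45721} = - \frac{2616634841976}{658611005}$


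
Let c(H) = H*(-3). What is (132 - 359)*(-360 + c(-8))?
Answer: 76272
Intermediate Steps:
c(H) = -3*H
(132 - 359)*(-360 + c(-8)) = (132 - 359)*(-360 - 3*(-8)) = -227*(-360 + 24) = -227*(-336) = 76272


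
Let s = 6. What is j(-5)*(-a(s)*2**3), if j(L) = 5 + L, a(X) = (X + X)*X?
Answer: 0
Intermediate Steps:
a(X) = 2*X**2 (a(X) = (2*X)*X = 2*X**2)
j(-5)*(-a(s)*2**3) = (5 - 5)*(-2*6**2*2**3) = 0*(-2*36*8) = 0*(-72*8) = 0*(-1*576) = 0*(-576) = 0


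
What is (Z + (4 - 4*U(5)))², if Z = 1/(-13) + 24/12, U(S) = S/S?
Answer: 625/169 ≈ 3.6982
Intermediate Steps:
U(S) = 1
Z = 25/13 (Z = 1*(-1/13) + 24*(1/12) = -1/13 + 2 = 25/13 ≈ 1.9231)
(Z + (4 - 4*U(5)))² = (25/13 + (4 - 4*1))² = (25/13 + (4 - 4))² = (25/13 + 0)² = (25/13)² = 625/169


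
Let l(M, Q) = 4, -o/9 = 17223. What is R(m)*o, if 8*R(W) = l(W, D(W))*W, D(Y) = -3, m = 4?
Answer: -310014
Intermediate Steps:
o = -155007 (o = -9*17223 = -155007)
R(W) = W/2 (R(W) = (4*W)/8 = W/2)
R(m)*o = ((1/2)*4)*(-155007) = 2*(-155007) = -310014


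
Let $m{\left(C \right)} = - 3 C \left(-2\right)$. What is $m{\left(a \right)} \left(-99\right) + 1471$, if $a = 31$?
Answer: $-16943$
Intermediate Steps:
$m{\left(C \right)} = 6 C$
$m{\left(a \right)} \left(-99\right) + 1471 = 6 \cdot 31 \left(-99\right) + 1471 = 186 \left(-99\right) + 1471 = -18414 + 1471 = -16943$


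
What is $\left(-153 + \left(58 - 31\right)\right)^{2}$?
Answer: $15876$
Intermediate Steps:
$\left(-153 + \left(58 - 31\right)\right)^{2} = \left(-153 + 27\right)^{2} = \left(-126\right)^{2} = 15876$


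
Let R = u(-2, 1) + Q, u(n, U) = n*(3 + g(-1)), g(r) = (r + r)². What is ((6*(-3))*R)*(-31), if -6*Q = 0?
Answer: -7812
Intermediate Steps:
g(r) = 4*r² (g(r) = (2*r)² = 4*r²)
u(n, U) = 7*n (u(n, U) = n*(3 + 4*(-1)²) = n*(3 + 4*1) = n*(3 + 4) = n*7 = 7*n)
Q = 0 (Q = -⅙*0 = 0)
R = -14 (R = 7*(-2) + 0 = -14 + 0 = -14)
((6*(-3))*R)*(-31) = ((6*(-3))*(-14))*(-31) = -18*(-14)*(-31) = 252*(-31) = -7812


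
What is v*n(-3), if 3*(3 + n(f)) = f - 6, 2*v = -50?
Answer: 150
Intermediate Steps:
v = -25 (v = (½)*(-50) = -25)
n(f) = -5 + f/3 (n(f) = -3 + (f - 6)/3 = -3 + (-6 + f)/3 = -3 + (-2 + f/3) = -5 + f/3)
v*n(-3) = -25*(-5 + (⅓)*(-3)) = -25*(-5 - 1) = -25*(-6) = 150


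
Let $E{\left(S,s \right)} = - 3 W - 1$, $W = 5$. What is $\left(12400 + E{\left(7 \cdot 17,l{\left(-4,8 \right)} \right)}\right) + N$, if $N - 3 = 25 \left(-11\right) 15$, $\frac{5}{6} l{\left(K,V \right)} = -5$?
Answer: $8262$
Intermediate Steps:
$l{\left(K,V \right)} = -6$ ($l{\left(K,V \right)} = \frac{6}{5} \left(-5\right) = -6$)
$E{\left(S,s \right)} = -16$ ($E{\left(S,s \right)} = \left(-3\right) 5 - 1 = -15 - 1 = -16$)
$N = -4122$ ($N = 3 + 25 \left(-11\right) 15 = 3 - 4125 = -4122$)
$\left(12400 + E{\left(7 \cdot 17,l{\left(-4,8 \right)} \right)}\right) + N = \left(12400 - 16\right) - 4122 = 12384 - 4122 = 8262$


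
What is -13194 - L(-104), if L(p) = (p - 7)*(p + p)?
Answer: -36282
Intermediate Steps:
L(p) = 2*p*(-7 + p) (L(p) = (-7 + p)*(2*p) = 2*p*(-7 + p))
-13194 - L(-104) = -13194 - 2*(-104)*(-7 - 104) = -13194 - 2*(-104)*(-111) = -13194 - 1*23088 = -13194 - 23088 = -36282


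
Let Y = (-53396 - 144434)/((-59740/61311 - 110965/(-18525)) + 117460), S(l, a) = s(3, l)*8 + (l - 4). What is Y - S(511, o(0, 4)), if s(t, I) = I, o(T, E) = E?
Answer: -13628162635118815/2964781167847 ≈ -4596.7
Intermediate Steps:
S(l, a) = -4 + 9*l (S(l, a) = l*8 + (l - 4) = 8*l + (-4 + l) = -4 + 9*l)
Y = -4993168861850/2964781167847 (Y = -197830/((-59740*1/61311 - 110965*(-1/18525)) + 117460) = -197830/((-59740/61311 + 22193/3705) + 117460) = -197830/(126593147/25239695 + 117460) = -197830/2964781167847/25239695 = -197830*25239695/2964781167847 = -4993168861850/2964781167847 ≈ -1.6842)
Y - S(511, o(0, 4)) = -4993168861850/2964781167847 - (-4 + 9*511) = -4993168861850/2964781167847 - (-4 + 4599) = -4993168861850/2964781167847 - 1*4595 = -4993168861850/2964781167847 - 4595 = -13628162635118815/2964781167847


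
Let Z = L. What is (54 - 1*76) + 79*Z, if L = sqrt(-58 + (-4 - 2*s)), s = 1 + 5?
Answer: -22 + 79*I*sqrt(74) ≈ -22.0 + 679.58*I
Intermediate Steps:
s = 6
L = I*sqrt(74) (L = sqrt(-58 + (-4 - 2*6)) = sqrt(-58 + (-4 - 12)) = sqrt(-58 - 16) = sqrt(-74) = I*sqrt(74) ≈ 8.6023*I)
Z = I*sqrt(74) ≈ 8.6023*I
(54 - 1*76) + 79*Z = (54 - 1*76) + 79*(I*sqrt(74)) = (54 - 76) + 79*I*sqrt(74) = -22 + 79*I*sqrt(74)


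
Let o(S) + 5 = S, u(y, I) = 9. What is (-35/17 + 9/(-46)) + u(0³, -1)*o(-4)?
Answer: -65105/782 ≈ -83.255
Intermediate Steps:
o(S) = -5 + S
(-35/17 + 9/(-46)) + u(0³, -1)*o(-4) = (-35/17 + 9/(-46)) + 9*(-5 - 4) = (-35*1/17 + 9*(-1/46)) + 9*(-9) = (-35/17 - 9/46) - 81 = -1763/782 - 81 = -65105/782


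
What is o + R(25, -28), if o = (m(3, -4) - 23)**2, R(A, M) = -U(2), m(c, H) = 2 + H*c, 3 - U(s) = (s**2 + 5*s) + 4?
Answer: 1104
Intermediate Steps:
U(s) = -1 - s**2 - 5*s (U(s) = 3 - ((s**2 + 5*s) + 4) = 3 - (4 + s**2 + 5*s) = 3 + (-4 - s**2 - 5*s) = -1 - s**2 - 5*s)
R(A, M) = 15 (R(A, M) = -(-1 - 1*2**2 - 5*2) = -(-1 - 1*4 - 10) = -(-1 - 4 - 10) = -1*(-15) = 15)
o = 1089 (o = ((2 - 4*3) - 23)**2 = ((2 - 12) - 23)**2 = (-10 - 23)**2 = (-33)**2 = 1089)
o + R(25, -28) = 1089 + 15 = 1104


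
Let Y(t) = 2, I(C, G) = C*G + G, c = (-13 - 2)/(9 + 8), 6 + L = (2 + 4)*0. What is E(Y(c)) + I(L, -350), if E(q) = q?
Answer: 1752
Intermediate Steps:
L = -6 (L = -6 + (2 + 4)*0 = -6 + 6*0 = -6 + 0 = -6)
c = -15/17 ≈ -0.88235
I(C, G) = G + C*G
E(Y(c)) + I(L, -350) = 2 - 350*(1 - 6) = 2 - 350*(-5) = 2 + 1750 = 1752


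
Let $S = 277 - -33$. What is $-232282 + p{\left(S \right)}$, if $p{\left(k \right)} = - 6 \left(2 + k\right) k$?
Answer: $-812602$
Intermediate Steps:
$S = 310$ ($S = 277 + 33 = 310$)
$p{\left(k \right)} = k \left(-12 - 6 k\right)$ ($p{\left(k \right)} = \left(-12 - 6 k\right) k = k \left(-12 - 6 k\right)$)
$-232282 + p{\left(S \right)} = -232282 - 1860 \left(2 + 310\right) = -232282 - 1860 \cdot 312 = -232282 - 580320 = -812602$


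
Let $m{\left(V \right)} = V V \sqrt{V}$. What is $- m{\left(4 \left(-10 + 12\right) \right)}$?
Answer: $- 128 \sqrt{2} \approx -181.02$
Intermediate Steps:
$m{\left(V \right)} = V^{\frac{5}{2}}$ ($m{\left(V \right)} = V^{2} \sqrt{V} = V^{\frac{5}{2}}$)
$- m{\left(4 \left(-10 + 12\right) \right)} = - \left(4 \left(-10 + 12\right)\right)^{\frac{5}{2}} = - \left(4 \cdot 2\right)^{\frac{5}{2}} = - 8^{\frac{5}{2}} = - 128 \sqrt{2}$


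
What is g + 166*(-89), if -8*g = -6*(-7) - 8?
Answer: -59113/4 ≈ -14778.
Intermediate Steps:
g = -17/4 (g = -(-6*(-7) - 8)/8 = -(42 - 8)/8 = -⅛*34 = -17/4 ≈ -4.2500)
g + 166*(-89) = -17/4 + 166*(-89) = -17/4 - 14774 = -59113/4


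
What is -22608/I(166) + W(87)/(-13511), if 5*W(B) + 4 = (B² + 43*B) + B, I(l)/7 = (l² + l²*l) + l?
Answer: -61423803493/362704213655 ≈ -0.16935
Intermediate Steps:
I(l) = 7*l + 7*l² + 7*l³ (I(l) = 7*((l² + l²*l) + l) = 7*((l² + l³) + l) = 7*(l + l² + l³) = 7*l + 7*l² + 7*l³)
W(B) = -⅘ + B²/5 + 44*B/5 (W(B) = -⅘ + ((B² + 43*B) + B)/5 = -⅘ + (B² + 44*B)/5 = -⅘ + (B²/5 + 44*B/5) = -⅘ + B²/5 + 44*B/5)
-22608/I(166) + W(87)/(-13511) = -22608*1/(1162*(1 + 166 + 166²)) + (-⅘ + (⅕)*87² + (44/5)*87)/(-13511) = -22608*1/(1162*(1 + 166 + 27556)) + (-⅘ + (⅕)*7569 + 3828/5)*(-1/13511) = -22608/(7*166*27723) + (-⅘ + 7569/5 + 3828/5)*(-1/13511) = -22608/32214126 + (11393/5)*(-1/13511) = -22608*1/32214126 - 11393/67555 = -3768/5369021 - 11393/67555 = -61423803493/362704213655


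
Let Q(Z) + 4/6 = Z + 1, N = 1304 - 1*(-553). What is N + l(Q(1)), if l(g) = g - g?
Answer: 1857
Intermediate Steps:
N = 1857 (N = 1304 + 553 = 1857)
Q(Z) = ⅓ + Z (Q(Z) = -⅔ + (Z + 1) = -⅔ + (1 + Z) = ⅓ + Z)
l(g) = 0
N + l(Q(1)) = 1857 + 0 = 1857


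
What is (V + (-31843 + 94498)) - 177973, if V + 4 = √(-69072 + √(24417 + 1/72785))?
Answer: -115322 + 72785^(¾)*√(√1777191346 - 69072*√72785)/72785 ≈ -1.1532e+5 + 262.52*I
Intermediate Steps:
V = -4 + √(-69072 + √129352872118610/72785) (V = -4 + √(-69072 + √(24417 + 1/72785)) = -4 + √(-69072 + √(1777191346/72785)) = -4 + √(-69072 + √129352872118610/72785) ≈ -4.0 + 262.52*I)
(V + (-31843 + 94498)) - 177973 = ((-4 + 72785^(¾)*√(√1777191346 - 69072*√72785)/72785) + (-31843 + 94498)) - 177973 = ((-4 + 72785^(¾)*√(√1777191346 - 69072*√72785)/72785) + 62655) - 177973 = (62651 + 72785^(¾)*√(√1777191346 - 69072*√72785)/72785) - 177973 = -115322 + 72785^(¾)*√(√1777191346 - 69072*√72785)/72785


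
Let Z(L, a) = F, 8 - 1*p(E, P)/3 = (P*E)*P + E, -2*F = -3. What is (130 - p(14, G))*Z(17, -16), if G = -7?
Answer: 3309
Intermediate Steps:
F = 3/2 (F = -½*(-3) = 3/2 ≈ 1.5000)
p(E, P) = 24 - 3*E - 3*E*P² (p(E, P) = 24 - 3*((P*E)*P + E) = 24 - 3*((E*P)*P + E) = 24 - 3*(E*P² + E) = 24 - 3*(E + E*P²) = 24 + (-3*E - 3*E*P²) = 24 - 3*E - 3*E*P²)
Z(L, a) = 3/2
(130 - p(14, G))*Z(17, -16) = (130 - (24 - 3*14 - 3*14*(-7)²))*(3/2) = (130 - (24 - 42 - 3*14*49))*(3/2) = (130 - (24 - 42 - 2058))*(3/2) = (130 - 1*(-2076))*(3/2) = (130 + 2076)*(3/2) = 2206*(3/2) = 3309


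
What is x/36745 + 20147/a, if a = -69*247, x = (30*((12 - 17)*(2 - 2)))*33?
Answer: -20147/17043 ≈ -1.1821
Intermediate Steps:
x = 0 (x = (30*(-5*0))*33 = (30*0)*33 = 0*33 = 0)
a = -17043
x/36745 + 20147/a = 0/36745 + 20147/(-17043) = 0*(1/36745) + 20147*(-1/17043) = 0 - 20147/17043 = -20147/17043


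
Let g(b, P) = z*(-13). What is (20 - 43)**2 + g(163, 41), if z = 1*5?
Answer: 464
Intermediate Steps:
z = 5
g(b, P) = -65 (g(b, P) = 5*(-13) = -65)
(20 - 43)**2 + g(163, 41) = (20 - 43)**2 - 65 = (-23)**2 - 65 = 529 - 65 = 464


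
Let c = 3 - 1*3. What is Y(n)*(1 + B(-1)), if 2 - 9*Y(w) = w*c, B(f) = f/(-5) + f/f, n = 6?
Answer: 22/45 ≈ 0.48889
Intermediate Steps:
c = 0 (c = 3 - 3 = 0)
B(f) = 1 - f/5 (B(f) = f*(-⅕) + 1 = -f/5 + 1 = 1 - f/5)
Y(w) = 2/9 (Y(w) = 2/9 - w*0/9 = 2/9 - ⅑*0 = 2/9 + 0 = 2/9)
Y(n)*(1 + B(-1)) = 2*(1 + (1 - ⅕*(-1)))/9 = 2*(1 + (1 + ⅕))/9 = 2*(1 + 6/5)/9 = (2/9)*(11/5) = 22/45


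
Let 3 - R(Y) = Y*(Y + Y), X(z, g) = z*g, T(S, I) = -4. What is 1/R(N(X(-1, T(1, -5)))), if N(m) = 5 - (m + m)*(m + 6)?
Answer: -1/11247 ≈ -8.8913e-5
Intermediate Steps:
X(z, g) = g*z
N(m) = 5 - 2*m*(6 + m)
R(Y) = 3 - 2*Y² (R(Y) = 3 - Y*(Y + Y) = 3 - Y*2*Y = 3 - 2*Y²)
1/R(N(X(-1, T(1, -5)))) = 1/(3 - 2*(5 - (-48)*(-1) - 2*(-4*(-1))²)²) = 1/(3 - 2*(5 - 12*4 - 2*4²)²) = 1/(3 - 2*(5 - 48 - 2*16)²) = 1/(3 - 2*(5 - 48 - 32)²) = 1/(3 - 2*(-75)²) = 1/(3 - 2*5625) = 1/(3 - 11250) = 1/(-11247) = -1/11247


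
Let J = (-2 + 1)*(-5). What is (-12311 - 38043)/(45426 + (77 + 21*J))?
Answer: -25177/22804 ≈ -1.1041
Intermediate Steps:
J = 5 (J = -1*(-5) = 5)
(-12311 - 38043)/(45426 + (77 + 21*J)) = (-12311 - 38043)/(45426 + (77 + 21*5)) = -50354/(45426 + (77 + 105)) = -50354/(45426 + 182) = -50354/45608 = -50354*1/45608 = -25177/22804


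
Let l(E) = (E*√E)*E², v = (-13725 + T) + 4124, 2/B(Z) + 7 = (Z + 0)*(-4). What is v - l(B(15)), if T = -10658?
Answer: -20259 + 8*I*√134/20151121 ≈ -20259.0 + 4.5956e-6*I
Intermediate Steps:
B(Z) = 2/(-7 - 4*Z) (B(Z) = 2/(-7 + (Z + 0)*(-4)) = 2/(-7 + Z*(-4)) = 2/(-7 - 4*Z))
v = -20259 (v = (-13725 - 10658) + 4124 = -24383 + 4124 = -20259)
l(E) = E^(7/2) (l(E) = E^(3/2)*E² = E^(7/2))
v - l(B(15)) = -20259 - (-2/(7 + 4*15))^(7/2) = -20259 - (-2/(7 + 60))^(7/2) = -20259 - (-2/67)^(7/2) = -20259 - (-8)*I*√134/20151121 = -20259 + 8*I*√134/20151121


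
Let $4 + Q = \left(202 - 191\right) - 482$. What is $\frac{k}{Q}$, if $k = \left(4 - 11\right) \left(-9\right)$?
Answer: $- \frac{63}{475} \approx -0.13263$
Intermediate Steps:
$Q = -475$ ($Q = -4 + \left(\left(202 - 191\right) - 482\right) = -4 + \left(11 - 482\right) = -4 - 471 = -475$)
$k = 63$ ($k = \left(-7\right) \left(-9\right) = 63$)
$\frac{k}{Q} = \frac{63}{-475} = 63 \left(- \frac{1}{475}\right) = - \frac{63}{475}$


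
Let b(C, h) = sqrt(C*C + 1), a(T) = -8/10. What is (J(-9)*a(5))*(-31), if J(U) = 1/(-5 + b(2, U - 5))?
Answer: -31/5 - 31*sqrt(5)/25 ≈ -8.9727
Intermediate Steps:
a(T) = -4/5 (a(T) = -8*1/10 = -4/5)
b(C, h) = sqrt(1 + C**2) (b(C, h) = sqrt(C**2 + 1) = sqrt(1 + C**2))
J(U) = 1/(-5 + sqrt(5)) (J(U) = 1/(-5 + sqrt(1 + 2**2)) = 1/(-5 + sqrt(1 + 4)) = 1/(-5 + sqrt(5)))
(J(-9)*a(5))*(-31) = ((-1/4 - sqrt(5)/20)*(-4/5))*(-31) = (1/5 + sqrt(5)/25)*(-31) = -31/5 - 31*sqrt(5)/25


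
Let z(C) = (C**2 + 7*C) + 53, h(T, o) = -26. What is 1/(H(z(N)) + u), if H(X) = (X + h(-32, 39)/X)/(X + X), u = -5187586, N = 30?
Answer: -2705138/14033134664325 ≈ -1.9277e-7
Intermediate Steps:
z(C) = 53 + C**2 + 7*C
H(X) = (X - 26/X)/(2*X) (H(X) = (X - 26/X)/(X + X) = (X - 26/X)/((2*X)) = (X - 26/X)*(1/(2*X)) = (X - 26/X)/(2*X))
1/(H(z(N)) + u) = 1/((1/2 - 13/(53 + 30**2 + 7*30)**2) - 5187586) = 1/((1/2 - 13/(53 + 900 + 210)**2) - 5187586) = 1/((1/2 - 13/1163**2) - 5187586) = 1/((1/2 - 13*1/1352569) - 5187586) = 1/((1/2 - 13/1352569) - 5187586) = 1/(1352543/2705138 - 5187586) = 1/(-14033134664325/2705138) = -2705138/14033134664325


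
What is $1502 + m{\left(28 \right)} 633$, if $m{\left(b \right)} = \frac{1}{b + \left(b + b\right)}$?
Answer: $\frac{42267}{28} \approx 1509.5$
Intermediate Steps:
$m{\left(b \right)} = \frac{1}{3 b}$ ($m{\left(b \right)} = \frac{1}{b + 2 b} = \frac{1}{3 b}$)
$1502 + m{\left(28 \right)} 633 = 1502 + \frac{1}{3 \cdot 28} \cdot 633 = 1502 + \frac{1}{3} \cdot \frac{1}{28} \cdot 633 = 1502 + \frac{1}{84} \cdot 633 = 1502 + \frac{211}{28} = \frac{42267}{28}$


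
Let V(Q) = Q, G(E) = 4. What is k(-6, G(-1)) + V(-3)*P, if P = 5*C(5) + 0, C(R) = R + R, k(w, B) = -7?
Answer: -157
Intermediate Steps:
C(R) = 2*R
P = 50 (P = 5*(2*5) + 0 = 5*10 + 0 = 50 + 0 = 50)
k(-6, G(-1)) + V(-3)*P = -7 - 3*50 = -7 - 150 = -157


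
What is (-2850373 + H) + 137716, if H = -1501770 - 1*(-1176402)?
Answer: -3038025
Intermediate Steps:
H = -325368 (H = -1501770 + 1176402 = -325368)
(-2850373 + H) + 137716 = (-2850373 - 325368) + 137716 = -3175741 + 137716 = -3038025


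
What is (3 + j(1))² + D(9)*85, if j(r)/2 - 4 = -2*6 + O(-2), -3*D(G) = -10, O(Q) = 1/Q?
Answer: 1438/3 ≈ 479.33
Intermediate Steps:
D(G) = 10/3 (D(G) = -⅓*(-10) = 10/3)
j(r) = -17 (j(r) = 8 + 2*(-2*6 + 1/(-2)) = 8 + 2*(-12 - ½) = 8 + 2*(-25/2) = 8 - 25 = -17)
(3 + j(1))² + D(9)*85 = (3 - 17)² + (10/3)*85 = (-14)² + 850/3 = 196 + 850/3 = 1438/3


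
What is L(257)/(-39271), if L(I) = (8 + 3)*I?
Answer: -2827/39271 ≈ -0.071987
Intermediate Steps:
L(I) = 11*I
L(257)/(-39271) = (11*257)/(-39271) = 2827*(-1/39271) = -2827/39271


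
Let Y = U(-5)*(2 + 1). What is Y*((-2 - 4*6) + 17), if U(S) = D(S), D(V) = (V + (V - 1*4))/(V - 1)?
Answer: -63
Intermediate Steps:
D(V) = (-4 + 2*V)/(-1 + V) (D(V) = (V + (V - 4))/(-1 + V) = (V + (-4 + V))/(-1 + V) = (-4 + 2*V)/(-1 + V))
U(S) = 2*(-2 + S)/(-1 + S)
Y = 7 (Y = (2*(-2 - 5)/(-1 - 5))*(2 + 1) = (2*(-7)/(-6))*3 = (2*(-⅙)*(-7))*3 = (7/3)*3 = 7)
Y*((-2 - 4*6) + 17) = 7*((-2 - 4*6) + 17) = 7*((-2 - 24) + 17) = 7*(-26 + 17) = 7*(-9) = -63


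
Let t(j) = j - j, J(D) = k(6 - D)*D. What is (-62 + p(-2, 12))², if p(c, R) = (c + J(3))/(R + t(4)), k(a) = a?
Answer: 543169/144 ≈ 3772.0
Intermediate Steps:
J(D) = D*(6 - D) (J(D) = (6 - D)*D = D*(6 - D))
t(j) = 0
p(c, R) = (9 + c)/R (p(c, R) = (c + 3*(6 - 1*3))/(R + 0) = (c + 3*(6 - 3))/R = (c + 3*3)/R = (c + 9)/R = (9 + c)/R)
(-62 + p(-2, 12))² = (-62 + (9 - 2)/12)² = (-62 + (1/12)*7)² = (-62 + 7/12)² = (-737/12)² = 543169/144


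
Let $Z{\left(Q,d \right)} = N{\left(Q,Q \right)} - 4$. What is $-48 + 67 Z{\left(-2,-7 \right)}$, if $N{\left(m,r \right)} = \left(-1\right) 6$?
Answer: $-718$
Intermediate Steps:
$N{\left(m,r \right)} = -6$
$Z{\left(Q,d \right)} = -10$ ($Z{\left(Q,d \right)} = -6 - 4 = -10$)
$-48 + 67 Z{\left(-2,-7 \right)} = -48 + 67 \left(-10\right) = -48 - 670 = -718$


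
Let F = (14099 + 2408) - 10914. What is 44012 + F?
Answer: 49605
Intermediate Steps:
F = 5593 (F = 16507 - 10914 = 5593)
44012 + F = 44012 + 5593 = 49605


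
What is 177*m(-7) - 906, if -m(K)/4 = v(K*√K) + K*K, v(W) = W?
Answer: -35598 + 4956*I*√7 ≈ -35598.0 + 13112.0*I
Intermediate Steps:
m(K) = -4*K² - 4*K^(3/2) (m(K) = -4*(K*√K + K*K) = -4*(K^(3/2) + K²) = -4*(K² + K^(3/2)) = -4*K² - 4*K^(3/2))
177*m(-7) - 906 = 177*(-4*(-7)² - (-28)*I*√7) - 906 = 177*(-4*49 - (-28)*I*√7) - 906 = 177*(-196 + 28*I*√7) - 906 = (-34692 + 4956*I*√7) - 906 = -35598 + 4956*I*√7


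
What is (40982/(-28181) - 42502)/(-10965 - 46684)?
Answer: 1197789844/1624606469 ≈ 0.73728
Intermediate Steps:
(40982/(-28181) - 42502)/(-10965 - 46684) = (40982*(-1/28181) - 42502)/(-57649) = (-40982/28181 - 42502)*(-1/57649) = -1197789844/28181*(-1/57649) = 1197789844/1624606469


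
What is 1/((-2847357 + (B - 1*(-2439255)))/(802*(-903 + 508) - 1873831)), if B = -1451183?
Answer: 2190621/1859285 ≈ 1.1782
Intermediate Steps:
1/((-2847357 + (B - 1*(-2439255)))/(802*(-903 + 508) - 1873831)) = 1/((-2847357 + (-1451183 - 1*(-2439255)))/(802*(-903 + 508) - 1873831)) = 1/((-2847357 + (-1451183 + 2439255))/(802*(-395) - 1873831)) = 1/((-2847357 + 988072)/(-316790 - 1873831)) = 1/(-1859285/(-2190621)) = 1/(-1859285*(-1/2190621)) = 1/(1859285/2190621) = 2190621/1859285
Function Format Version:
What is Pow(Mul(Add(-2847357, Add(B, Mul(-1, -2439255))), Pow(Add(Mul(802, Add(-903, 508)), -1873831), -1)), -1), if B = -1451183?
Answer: Rational(2190621, 1859285) ≈ 1.1782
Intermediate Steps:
Pow(Mul(Add(-2847357, Add(B, Mul(-1, -2439255))), Pow(Add(Mul(802, Add(-903, 508)), -1873831), -1)), -1) = Pow(Mul(Add(-2847357, Add(-1451183, Mul(-1, -2439255))), Pow(Add(Mul(802, Add(-903, 508)), -1873831), -1)), -1) = Pow(Mul(Add(-2847357, Add(-1451183, 2439255)), Pow(Add(Mul(802, -395), -1873831), -1)), -1) = Pow(Mul(Add(-2847357, 988072), Pow(Add(-316790, -1873831), -1)), -1) = Pow(Mul(-1859285, Pow(-2190621, -1)), -1) = Pow(Mul(-1859285, Rational(-1, 2190621)), -1) = Pow(Rational(1859285, 2190621), -1) = Rational(2190621, 1859285)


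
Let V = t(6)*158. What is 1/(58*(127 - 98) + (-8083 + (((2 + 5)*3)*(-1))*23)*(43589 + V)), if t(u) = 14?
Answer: -1/392329684 ≈ -2.5489e-9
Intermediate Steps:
V = 2212 (V = 14*158 = 2212)
1/(58*(127 - 98) + (-8083 + (((2 + 5)*3)*(-1))*23)*(43589 + V)) = 1/(58*(127 - 98) + (-8083 + (((2 + 5)*3)*(-1))*23)*(43589 + 2212)) = 1/(58*29 + (-8083 + ((7*3)*(-1))*23)*45801) = 1/(1682 + (-8083 + (21*(-1))*23)*45801) = 1/(1682 + (-8083 - 21*23)*45801) = 1/(1682 + (-8083 - 483)*45801) = 1/(1682 - 8566*45801) = 1/(1682 - 392331366) = 1/(-392329684) = -1/392329684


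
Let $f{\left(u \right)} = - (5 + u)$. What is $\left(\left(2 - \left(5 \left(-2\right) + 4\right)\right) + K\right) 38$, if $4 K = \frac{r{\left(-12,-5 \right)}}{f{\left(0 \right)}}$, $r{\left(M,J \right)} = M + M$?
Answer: $\frac{1748}{5} \approx 349.6$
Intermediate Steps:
$f{\left(u \right)} = -5 - u$
$r{\left(M,J \right)} = 2 M$
$K = \frac{6}{5}$ ($K = \frac{2 \left(-12\right) \frac{1}{-5 - 0}}{4} = \frac{\left(-24\right) \frac{1}{-5 + 0}}{4} = \frac{\left(-24\right) \frac{1}{-5}}{4} = \frac{\left(-24\right) \left(- \frac{1}{5}\right)}{4} = \frac{1}{4} \cdot \frac{24}{5} = \frac{6}{5} \approx 1.2$)
$\left(\left(2 - \left(5 \left(-2\right) + 4\right)\right) + K\right) 38 = \left(\left(2 - \left(5 \left(-2\right) + 4\right)\right) + \frac{6}{5}\right) 38 = \left(\left(2 - \left(-10 + 4\right)\right) + \frac{6}{5}\right) 38 = \left(\left(2 - -6\right) + \frac{6}{5}\right) 38 = \left(\left(2 + 6\right) + \frac{6}{5}\right) 38 = \left(8 + \frac{6}{5}\right) 38 = \frac{46}{5} \cdot 38 = \frac{1748}{5}$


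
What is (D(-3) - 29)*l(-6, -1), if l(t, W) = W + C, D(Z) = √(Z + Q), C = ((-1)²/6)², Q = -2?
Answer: 1015/36 - 35*I*√5/36 ≈ 28.194 - 2.174*I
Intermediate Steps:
C = 1/36 (C = (1*(⅙))² = (⅙)² = 1/36 ≈ 0.027778)
D(Z) = √(-2 + Z) (D(Z) = √(Z - 2) = √(-2 + Z))
l(t, W) = 1/36 + W (l(t, W) = W + 1/36 = 1/36 + W)
(D(-3) - 29)*l(-6, -1) = (√(-2 - 3) - 29)*(1/36 - 1) = (√(-5) - 29)*(-35/36) = (I*√5 - 29)*(-35/36) = (-29 + I*√5)*(-35/36) = 1015/36 - 35*I*√5/36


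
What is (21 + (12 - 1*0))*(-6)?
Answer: -198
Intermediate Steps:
(21 + (12 - 1*0))*(-6) = (21 + (12 + 0))*(-6) = (21 + 12)*(-6) = 33*(-6) = -198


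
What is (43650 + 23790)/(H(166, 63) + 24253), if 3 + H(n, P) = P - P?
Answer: 6744/2425 ≈ 2.7810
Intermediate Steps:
H(n, P) = -3 (H(n, P) = -3 + (P - P) = -3 + 0 = -3)
(43650 + 23790)/(H(166, 63) + 24253) = (43650 + 23790)/(-3 + 24253) = 67440/24250 = 67440*(1/24250) = 6744/2425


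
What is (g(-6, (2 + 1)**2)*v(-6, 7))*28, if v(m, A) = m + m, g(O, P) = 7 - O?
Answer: -4368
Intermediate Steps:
v(m, A) = 2*m
(g(-6, (2 + 1)**2)*v(-6, 7))*28 = ((7 - 1*(-6))*(2*(-6)))*28 = ((7 + 6)*(-12))*28 = (13*(-12))*28 = -156*28 = -4368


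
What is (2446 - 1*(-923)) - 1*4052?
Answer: -683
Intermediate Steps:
(2446 - 1*(-923)) - 1*4052 = (2446 + 923) - 4052 = 3369 - 4052 = -683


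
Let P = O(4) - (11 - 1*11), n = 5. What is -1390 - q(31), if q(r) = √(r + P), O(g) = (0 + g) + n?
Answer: -1390 - 2*√10 ≈ -1396.3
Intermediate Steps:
O(g) = 5 + g (O(g) = (0 + g) + 5 = g + 5 = 5 + g)
P = 9 (P = (5 + 4) - (11 - 1*11) = 9 - (11 - 11) = 9 - 1*0 = 9 + 0 = 9)
q(r) = √(9 + r) (q(r) = √(r + 9) = √(9 + r))
-1390 - q(31) = -1390 - √(9 + 31) = -1390 - √40 = -1390 - 2*√10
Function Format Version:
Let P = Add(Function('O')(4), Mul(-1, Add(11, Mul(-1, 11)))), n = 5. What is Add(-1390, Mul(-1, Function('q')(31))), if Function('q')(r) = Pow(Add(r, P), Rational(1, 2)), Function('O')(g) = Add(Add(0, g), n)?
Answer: Add(-1390, Mul(-2, Pow(10, Rational(1, 2)))) ≈ -1396.3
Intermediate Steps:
Function('O')(g) = Add(5, g) (Function('O')(g) = Add(Add(0, g), 5) = Add(g, 5) = Add(5, g))
P = 9 (P = Add(Add(5, 4), Mul(-1, Add(11, Mul(-1, 11)))) = Add(9, Mul(-1, Add(11, -11))) = Add(9, Mul(-1, 0)) = Add(9, 0) = 9)
Function('q')(r) = Pow(Add(9, r), Rational(1, 2)) (Function('q')(r) = Pow(Add(r, 9), Rational(1, 2)) = Pow(Add(9, r), Rational(1, 2)))
Add(-1390, Mul(-1, Function('q')(31))) = Add(-1390, Mul(-1, Pow(Add(9, 31), Rational(1, 2)))) = Add(-1390, Mul(-1, Pow(40, Rational(1, 2)))) = Add(-1390, Mul(-1, Mul(2, Pow(10, Rational(1, 2))))) = Add(-1390, Mul(-2, Pow(10, Rational(1, 2))))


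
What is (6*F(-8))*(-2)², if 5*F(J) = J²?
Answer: 1536/5 ≈ 307.20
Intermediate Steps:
F(J) = J²/5
(6*F(-8))*(-2)² = (6*((⅕)*(-8)²))*(-2)² = (6*((⅕)*64))*4 = (6*(64/5))*4 = (384/5)*4 = 1536/5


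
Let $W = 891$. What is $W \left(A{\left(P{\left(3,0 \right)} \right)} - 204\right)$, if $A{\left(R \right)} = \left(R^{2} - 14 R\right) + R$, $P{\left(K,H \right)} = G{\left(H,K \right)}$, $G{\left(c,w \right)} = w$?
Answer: $-208494$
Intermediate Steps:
$P{\left(K,H \right)} = K$
$A{\left(R \right)} = R^{2} - 13 R$
$W \left(A{\left(P{\left(3,0 \right)} \right)} - 204\right) = 891 \left(3 \left(-13 + 3\right) - 204\right) = 891 \left(3 \left(-10\right) - 204\right) = 891 \left(-30 - 204\right) = 891 \left(-234\right) = -208494$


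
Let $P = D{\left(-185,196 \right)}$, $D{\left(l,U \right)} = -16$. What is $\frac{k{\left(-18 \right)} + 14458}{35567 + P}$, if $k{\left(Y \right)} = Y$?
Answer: $\frac{14440}{35551} \approx 0.40618$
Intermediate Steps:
$P = -16$
$\frac{k{\left(-18 \right)} + 14458}{35567 + P} = \frac{-18 + 14458}{35567 - 16} = \frac{14440}{35551}$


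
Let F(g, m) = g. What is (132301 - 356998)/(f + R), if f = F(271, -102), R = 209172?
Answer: -224697/209443 ≈ -1.0728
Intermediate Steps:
f = 271
(132301 - 356998)/(f + R) = (132301 - 356998)/(271 + 209172) = -224697/209443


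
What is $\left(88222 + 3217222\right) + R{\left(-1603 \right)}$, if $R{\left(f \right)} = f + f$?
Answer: $3302238$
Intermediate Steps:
$R{\left(f \right)} = 2 f$
$\left(88222 + 3217222\right) + R{\left(-1603 \right)} = \left(88222 + 3217222\right) + 2 \left(-1603\right) = 3305444 - 3206 = 3302238$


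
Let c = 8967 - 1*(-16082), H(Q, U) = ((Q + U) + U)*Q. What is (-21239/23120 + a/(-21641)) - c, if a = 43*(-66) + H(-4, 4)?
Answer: -737259312047/29431760 ≈ -25050.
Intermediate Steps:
H(Q, U) = Q*(Q + 2*U) (H(Q, U) = (Q + 2*U)*Q = Q*(Q + 2*U))
a = -2854 (a = 43*(-66) - 4*(-4 + 2*4) = -2838 - 4*(-4 + 8) = -2838 - 4*4 = -2838 - 16 = -2854)
c = 25049 (c = 8967 + 16082 = 25049)
(-21239/23120 + a/(-21641)) - c = (-21239/23120 - 2854/(-21641)) - 1*25049 = (-21239*1/23120 - 2854*(-1/21641)) - 25049 = (-21239/23120 + 2854/21641) - 25049 = -23155807/29431760 - 25049 = -737259312047/29431760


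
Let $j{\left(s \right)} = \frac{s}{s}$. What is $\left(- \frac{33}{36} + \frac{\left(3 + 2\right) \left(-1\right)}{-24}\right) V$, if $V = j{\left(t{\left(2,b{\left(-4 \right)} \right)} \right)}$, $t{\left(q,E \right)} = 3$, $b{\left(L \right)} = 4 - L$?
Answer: $- \frac{17}{24} \approx -0.70833$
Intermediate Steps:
$j{\left(s \right)} = 1$
$V = 1$
$\left(- \frac{33}{36} + \frac{\left(3 + 2\right) \left(-1\right)}{-24}\right) V = \left(- \frac{33}{36} + \frac{\left(3 + 2\right) \left(-1\right)}{-24}\right) 1 = \left(\left(-33\right) \frac{1}{36} + 5 \left(-1\right) \left(- \frac{1}{24}\right)\right) 1 = \left(- \frac{11}{12} - - \frac{5}{24}\right) 1 = \left(- \frac{11}{12} + \frac{5}{24}\right) 1 = \left(- \frac{17}{24}\right) 1 = - \frac{17}{24}$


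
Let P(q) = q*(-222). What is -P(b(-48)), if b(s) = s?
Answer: -10656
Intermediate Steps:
P(q) = -222*q
-P(b(-48)) = -(-222)*(-48) = -1*10656 = -10656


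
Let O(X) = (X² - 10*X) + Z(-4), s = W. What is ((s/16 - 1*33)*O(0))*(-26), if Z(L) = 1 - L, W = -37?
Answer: 36725/8 ≈ 4590.6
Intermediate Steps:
s = -37
O(X) = 5 + X² - 10*X (O(X) = (X² - 10*X) + (1 - 1*(-4)) = (X² - 10*X) + (1 + 4) = (X² - 10*X) + 5 = 5 + X² - 10*X)
((s/16 - 1*33)*O(0))*(-26) = ((-37/16 - 1*33)*(5 + 0² - 10*0))*(-26) = ((-37*1/16 - 33)*(5 + 0 + 0))*(-26) = ((-37/16 - 33)*5)*(-26) = -565/16*5*(-26) = -2825/16*(-26) = 36725/8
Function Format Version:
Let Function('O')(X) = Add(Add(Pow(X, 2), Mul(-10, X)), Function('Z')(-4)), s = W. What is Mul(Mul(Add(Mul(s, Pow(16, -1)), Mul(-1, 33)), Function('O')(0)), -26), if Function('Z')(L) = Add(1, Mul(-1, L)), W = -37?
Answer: Rational(36725, 8) ≈ 4590.6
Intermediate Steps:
s = -37
Function('O')(X) = Add(5, Pow(X, 2), Mul(-10, X)) (Function('O')(X) = Add(Add(Pow(X, 2), Mul(-10, X)), Add(1, Mul(-1, -4))) = Add(Add(Pow(X, 2), Mul(-10, X)), Add(1, 4)) = Add(Add(Pow(X, 2), Mul(-10, X)), 5) = Add(5, Pow(X, 2), Mul(-10, X)))
Mul(Mul(Add(Mul(s, Pow(16, -1)), Mul(-1, 33)), Function('O')(0)), -26) = Mul(Mul(Add(Mul(-37, Pow(16, -1)), Mul(-1, 33)), Add(5, Pow(0, 2), Mul(-10, 0))), -26) = Mul(Mul(Add(Mul(-37, Rational(1, 16)), -33), Add(5, 0, 0)), -26) = Mul(Mul(Add(Rational(-37, 16), -33), 5), -26) = Mul(Mul(Rational(-565, 16), 5), -26) = Mul(Rational(-2825, 16), -26) = Rational(36725, 8)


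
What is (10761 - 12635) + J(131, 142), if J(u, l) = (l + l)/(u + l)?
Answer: -511318/273 ≈ -1873.0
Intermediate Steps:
J(u, l) = 2*l/(l + u) (J(u, l) = (2*l)/(l + u) = 2*l/(l + u))
(10761 - 12635) + J(131, 142) = (10761 - 12635) + 2*142/(142 + 131) = -1874 + 2*142/273 = -1874 + 2*142*(1/273) = -1874 + 284/273 = -511318/273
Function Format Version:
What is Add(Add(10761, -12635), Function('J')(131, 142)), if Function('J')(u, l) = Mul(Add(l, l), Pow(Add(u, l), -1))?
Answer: Rational(-511318, 273) ≈ -1873.0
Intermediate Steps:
Function('J')(u, l) = Mul(2, l, Pow(Add(l, u), -1)) (Function('J')(u, l) = Mul(Mul(2, l), Pow(Add(l, u), -1)) = Mul(2, l, Pow(Add(l, u), -1)))
Add(Add(10761, -12635), Function('J')(131, 142)) = Add(Add(10761, -12635), Mul(2, 142, Pow(Add(142, 131), -1))) = Add(-1874, Mul(2, 142, Pow(273, -1))) = Add(-1874, Mul(2, 142, Rational(1, 273))) = Add(-1874, Rational(284, 273)) = Rational(-511318, 273)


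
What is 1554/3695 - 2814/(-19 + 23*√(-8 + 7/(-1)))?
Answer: 105224427/15326860 + 32361*I*√15/4148 ≈ 6.8654 + 30.215*I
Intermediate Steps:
1554/3695 - 2814/(-19 + 23*√(-8 + 7/(-1))) = 1554*(1/3695) - 2814/(-19 + 23*√(-8 + 7*(-1))) = 1554/3695 - 2814/(-19 + 23*√(-8 - 7)) = 1554/3695 - 2814/(-19 + 23*√(-15)) = 1554/3695 - 2814/(-19 + 23*(I*√15)) = 1554/3695 - 2814/(-19 + 23*I*√15)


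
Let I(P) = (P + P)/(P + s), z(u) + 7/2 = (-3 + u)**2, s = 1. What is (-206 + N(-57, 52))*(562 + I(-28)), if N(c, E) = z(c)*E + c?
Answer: 2844278650/27 ≈ 1.0534e+8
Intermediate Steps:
z(u) = -7/2 + (-3 + u)**2
I(P) = 2*P/(1 + P) (I(P) = (P + P)/(P + 1) = (2*P)/(1 + P) = 2*P/(1 + P))
N(c, E) = c + E*(-7/2 + (-3 + c)**2) (N(c, E) = (-7/2 + (-3 + c)**2)*E + c = E*(-7/2 + (-3 + c)**2) + c = c + E*(-7/2 + (-3 + c)**2))
(-206 + N(-57, 52))*(562 + I(-28)) = (-206 + (-57 + (1/2)*52*(-7 + 2*(-3 - 57)**2)))*(562 + 2*(-28)/(1 - 28)) = (-206 + (-57 + (1/2)*52*(-7 + 2*(-60)**2)))*(562 + 2*(-28)/(-27)) = (-206 + (-57 + (1/2)*52*(-7 + 2*3600)))*(562 + 2*(-28)*(-1/27)) = (-206 + (-57 + (1/2)*52*(-7 + 7200)))*(562 + 56/27) = (-206 + (-57 + (1/2)*52*7193))*(15230/27) = (-206 + (-57 + 187018))*(15230/27) = (-206 + 186961)*(15230/27) = 186755*(15230/27) = 2844278650/27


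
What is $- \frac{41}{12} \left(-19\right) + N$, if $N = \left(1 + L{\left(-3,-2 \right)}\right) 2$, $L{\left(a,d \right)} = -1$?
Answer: $\frac{779}{12} \approx 64.917$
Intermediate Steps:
$N = 0$ ($N = \left(1 - 1\right) 2 = 0 \cdot 2 = 0$)
$- \frac{41}{12} \left(-19\right) + N = - \frac{41}{12} \left(-19\right) + 0 = \left(-41\right) \frac{1}{12} \left(-19\right) + 0 = \left(- \frac{41}{12}\right) \left(-19\right) + 0 = \frac{779}{12} + 0 = \frac{779}{12}$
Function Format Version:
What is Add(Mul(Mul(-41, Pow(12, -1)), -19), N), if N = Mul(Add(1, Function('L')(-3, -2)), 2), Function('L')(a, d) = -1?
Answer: Rational(779, 12) ≈ 64.917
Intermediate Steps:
N = 0 (N = Mul(Add(1, -1), 2) = Mul(0, 2) = 0)
Add(Mul(Mul(-41, Pow(12, -1)), -19), N) = Add(Mul(Mul(-41, Pow(12, -1)), -19), 0) = Add(Mul(Mul(-41, Rational(1, 12)), -19), 0) = Add(Mul(Rational(-41, 12), -19), 0) = Add(Rational(779, 12), 0) = Rational(779, 12)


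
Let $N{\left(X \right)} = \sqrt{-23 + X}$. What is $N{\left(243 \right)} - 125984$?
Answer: $-125984 + 2 \sqrt{55} \approx -1.2597 \cdot 10^{5}$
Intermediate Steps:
$N{\left(243 \right)} - 125984 = \sqrt{-23 + 243} - 125984 = \sqrt{220} - 125984 = 2 \sqrt{55} - 125984 = -125984 + 2 \sqrt{55}$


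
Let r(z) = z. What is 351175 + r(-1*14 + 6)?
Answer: 351167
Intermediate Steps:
351175 + r(-1*14 + 6) = 351175 + (-1*14 + 6) = 351175 + (-14 + 6) = 351175 - 8 = 351167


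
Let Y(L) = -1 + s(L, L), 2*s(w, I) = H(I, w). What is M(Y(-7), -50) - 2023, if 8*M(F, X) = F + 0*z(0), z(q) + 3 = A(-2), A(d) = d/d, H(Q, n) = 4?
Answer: -16183/8 ≈ -2022.9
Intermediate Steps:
s(w, I) = 2 (s(w, I) = (½)*4 = 2)
A(d) = 1
z(q) = -2 (z(q) = -3 + 1 = -2)
Y(L) = 1 (Y(L) = -1 + 2 = 1)
M(F, X) = F/8 (M(F, X) = (F + 0*(-2))/8 = (F + 0)/8 = F/8)
M(Y(-7), -50) - 2023 = (⅛)*1 - 2023 = ⅛ - 2023 = -16183/8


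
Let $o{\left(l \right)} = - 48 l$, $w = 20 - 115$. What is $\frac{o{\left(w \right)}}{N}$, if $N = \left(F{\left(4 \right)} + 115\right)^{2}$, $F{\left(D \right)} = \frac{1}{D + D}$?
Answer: $\frac{97280}{282747} \approx 0.34405$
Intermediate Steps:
$F{\left(D \right)} = \frac{1}{2 D}$
$w = -95$ ($w = 20 - 115 = -95$)
$N = \frac{848241}{64}$ ($N = \left(\frac{1}{2 \cdot 4} + 115\right)^{2} = \left(\frac{1}{2} \cdot \frac{1}{4} + 115\right)^{2} = \left(\frac{1}{8} + 115\right)^{2} = \left(\frac{921}{8}\right)^{2} = \frac{848241}{64} \approx 13254.0$)
$\frac{o{\left(w \right)}}{N} = \frac{\left(-48\right) \left(-95\right)}{\frac{848241}{64}} = 4560 \cdot \frac{64}{848241} = \frac{97280}{282747}$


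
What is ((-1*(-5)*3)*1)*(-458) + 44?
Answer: -6826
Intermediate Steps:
((-1*(-5)*3)*1)*(-458) + 44 = ((5*3)*1)*(-458) + 44 = (15*1)*(-458) + 44 = 15*(-458) + 44 = -6870 + 44 = -6826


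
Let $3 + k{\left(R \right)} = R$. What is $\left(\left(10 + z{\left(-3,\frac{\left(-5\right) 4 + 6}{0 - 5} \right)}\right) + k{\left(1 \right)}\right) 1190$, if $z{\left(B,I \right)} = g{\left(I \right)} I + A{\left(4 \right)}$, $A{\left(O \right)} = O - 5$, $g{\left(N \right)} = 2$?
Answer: $14994$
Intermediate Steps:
$k{\left(R \right)} = -3 + R$
$A{\left(O \right)} = -5 + O$
$z{\left(B,I \right)} = -1 + 2 I$ ($z{\left(B,I \right)} = 2 I + \left(-5 + 4\right) = 2 I - 1 = -1 + 2 I$)
$\left(\left(10 + z{\left(-3,\frac{\left(-5\right) 4 + 6}{0 - 5} \right)}\right) + k{\left(1 \right)}\right) 1190 = \left(\left(10 - \left(1 - 2 \frac{\left(-5\right) 4 + 6}{0 - 5}\right)\right) + \left(-3 + 1\right)\right) 1190 = \left(\left(10 - \left(1 - 2 \frac{-20 + 6}{-5}\right)\right) - 2\right) 1190 = \left(\left(10 - \left(1 - 2 \left(\left(-14\right) \left(- \frac{1}{5}\right)\right)\right)\right) - 2\right) 1190 = \left(\left(10 + \left(-1 + 2 \cdot \frac{14}{5}\right)\right) - 2\right) 1190 = \left(\left(10 + \left(-1 + \frac{28}{5}\right)\right) - 2\right) 1190 = \left(\left(10 + \frac{23}{5}\right) - 2\right) 1190 = \left(\frac{73}{5} - 2\right) 1190 = \frac{63}{5} \cdot 1190 = 14994$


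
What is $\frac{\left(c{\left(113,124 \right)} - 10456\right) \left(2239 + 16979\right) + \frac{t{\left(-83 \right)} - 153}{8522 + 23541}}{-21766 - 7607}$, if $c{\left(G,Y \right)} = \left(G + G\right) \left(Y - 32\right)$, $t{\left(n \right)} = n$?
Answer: $- \frac{6368906082388}{941786499} \approx -6762.6$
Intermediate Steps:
$c{\left(G,Y \right)} = 2 G \left(-32 + Y\right)$
$\frac{\left(c{\left(113,124 \right)} - 10456\right) \left(2239 + 16979\right) + \frac{t{\left(-83 \right)} - 153}{8522 + 23541}}{-21766 - 7607} = \frac{\left(2 \cdot 113 \left(-32 + 124\right) - 10456\right) \left(2239 + 16979\right) + \frac{-83 - 153}{8522 + 23541}}{-21766 - 7607} = \frac{\left(2 \cdot 113 \cdot 92 - 10456\right) 19218 - \frac{236}{32063}}{-29373} = \left(\left(20792 - 10456\right) 19218 - \frac{236}{32063}\right) \left(- \frac{1}{29373}\right) = \left(10336 \cdot 19218 - \frac{236}{32063}\right) \left(- \frac{1}{29373}\right) = \left(198637248 - \frac{236}{32063}\right) \left(- \frac{1}{29373}\right) = \frac{6368906082388}{32063} \left(- \frac{1}{29373}\right) = - \frac{6368906082388}{941786499}$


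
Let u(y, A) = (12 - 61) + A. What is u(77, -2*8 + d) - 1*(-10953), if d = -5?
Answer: 10883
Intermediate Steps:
u(y, A) = -49 + A
u(77, -2*8 + d) - 1*(-10953) = (-49 + (-2*8 - 5)) - 1*(-10953) = (-49 + (-16 - 5)) + 10953 = (-49 - 21) + 10953 = -70 + 10953 = 10883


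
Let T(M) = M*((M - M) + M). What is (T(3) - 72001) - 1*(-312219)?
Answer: 240227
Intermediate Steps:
T(M) = M**2 (T(M) = M*(0 + M) = M*M = M**2)
(T(3) - 72001) - 1*(-312219) = (3**2 - 72001) - 1*(-312219) = (9 - 72001) + 312219 = -71992 + 312219 = 240227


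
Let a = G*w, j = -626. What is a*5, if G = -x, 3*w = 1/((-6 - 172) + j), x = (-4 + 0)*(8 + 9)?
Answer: -85/603 ≈ -0.14096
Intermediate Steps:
x = -68 (x = -4*17 = -68)
w = -1/2412 (w = 1/(3*((-6 - 172) - 626)) = 1/(3*(-178 - 626)) = (1/3)/(-804) = (1/3)*(-1/804) = -1/2412 ≈ -0.00041459)
G = 68 (G = -1*(-68) = 68)
a = -17/603 (a = 68*(-1/2412) = -17/603 ≈ -0.028192)
a*5 = -17/603*5 = -85/603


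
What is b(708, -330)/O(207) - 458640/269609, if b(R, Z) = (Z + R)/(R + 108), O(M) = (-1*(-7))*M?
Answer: -1434356311/843336952 ≈ -1.7008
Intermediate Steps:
O(M) = 7*M
b(R, Z) = (R + Z)/(108 + R)
b(708, -330)/O(207) - 458640/269609 = ((708 - 330)/(108 + 708))/((7*207)) - 458640/269609 = (378/816)/1449 - 458640*1/269609 = ((1/816)*378)*(1/1449) - 458640/269609 = (63/136)*(1/1449) - 458640/269609 = 1/3128 - 458640/269609 = -1434356311/843336952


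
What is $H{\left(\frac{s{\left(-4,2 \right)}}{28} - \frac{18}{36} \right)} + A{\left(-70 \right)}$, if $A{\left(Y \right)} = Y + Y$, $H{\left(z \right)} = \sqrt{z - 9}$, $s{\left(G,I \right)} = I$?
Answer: $-140 + \frac{i \sqrt{462}}{7} \approx -140.0 + 3.0706 i$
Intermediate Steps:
$H{\left(z \right)} = \sqrt{-9 + z}$
$A{\left(Y \right)} = 2 Y$
$H{\left(\frac{s{\left(-4,2 \right)}}{28} - \frac{18}{36} \right)} + A{\left(-70 \right)} = \sqrt{-9 + \left(\frac{2}{28} - \frac{18}{36}\right)} + 2 \left(-70\right) = \sqrt{-9 + \left(2 \cdot \frac{1}{28} - \frac{1}{2}\right)} - 140 = \sqrt{-9 + \left(\frac{1}{14} - \frac{1}{2}\right)} - 140 = \sqrt{-9 - \frac{3}{7}} - 140 = \sqrt{- \frac{66}{7}} - 140 = \frac{i \sqrt{462}}{7} - 140 = -140 + \frac{i \sqrt{462}}{7}$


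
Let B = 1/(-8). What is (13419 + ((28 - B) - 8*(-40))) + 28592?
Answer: 338873/8 ≈ 42359.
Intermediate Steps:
B = -1/8 ≈ -0.12500
(13419 + ((28 - B) - 8*(-40))) + 28592 = (13419 + ((28 - 1*(-1/8)) - 8*(-40))) + 28592 = (13419 + ((28 + 1/8) + 320)) + 28592 = (13419 + (225/8 + 320)) + 28592 = (13419 + 2785/8) + 28592 = 110137/8 + 28592 = 338873/8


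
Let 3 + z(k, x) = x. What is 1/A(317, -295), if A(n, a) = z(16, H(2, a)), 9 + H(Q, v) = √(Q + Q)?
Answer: -⅒ ≈ -0.10000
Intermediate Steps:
H(Q, v) = -9 + √2*√Q (H(Q, v) = -9 + √(Q + Q) = -9 + √(2*Q) = -9 + √2*√Q)
z(k, x) = -3 + x
A(n, a) = -10 (A(n, a) = -3 + (-9 + √2*√2) = -3 + (-9 + 2) = -3 - 7 = -10)
1/A(317, -295) = 1/(-10) = -⅒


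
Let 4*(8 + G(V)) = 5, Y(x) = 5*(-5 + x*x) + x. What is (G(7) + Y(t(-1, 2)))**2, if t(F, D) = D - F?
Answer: 4225/16 ≈ 264.06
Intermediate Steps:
Y(x) = -25 + x + 5*x**2 (Y(x) = 5*(-5 + x**2) + x = (-25 + 5*x**2) + x = -25 + x + 5*x**2)
G(V) = -27/4 (G(V) = -8 + (1/4)*5 = -8 + 5/4 = -27/4)
(G(7) + Y(t(-1, 2)))**2 = (-27/4 + (-25 + (2 - 1*(-1)) + 5*(2 - 1*(-1))**2))**2 = (-27/4 + (-25 + (2 + 1) + 5*(2 + 1)**2))**2 = (-27/4 + (-25 + 3 + 5*3**2))**2 = (-27/4 + (-25 + 3 + 5*9))**2 = (-27/4 + (-25 + 3 + 45))**2 = (-27/4 + 23)**2 = (65/4)**2 = 4225/16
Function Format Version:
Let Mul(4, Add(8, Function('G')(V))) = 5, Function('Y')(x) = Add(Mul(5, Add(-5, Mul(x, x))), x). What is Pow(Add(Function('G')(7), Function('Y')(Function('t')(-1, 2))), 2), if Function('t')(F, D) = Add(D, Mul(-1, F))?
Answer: Rational(4225, 16) ≈ 264.06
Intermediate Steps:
Function('Y')(x) = Add(-25, x, Mul(5, Pow(x, 2))) (Function('Y')(x) = Add(Mul(5, Add(-5, Pow(x, 2))), x) = Add(Add(-25, Mul(5, Pow(x, 2))), x) = Add(-25, x, Mul(5, Pow(x, 2))))
Function('G')(V) = Rational(-27, 4) (Function('G')(V) = Add(-8, Mul(Rational(1, 4), 5)) = Add(-8, Rational(5, 4)) = Rational(-27, 4))
Pow(Add(Function('G')(7), Function('Y')(Function('t')(-1, 2))), 2) = Pow(Add(Rational(-27, 4), Add(-25, Add(2, Mul(-1, -1)), Mul(5, Pow(Add(2, Mul(-1, -1)), 2)))), 2) = Pow(Add(Rational(-27, 4), Add(-25, Add(2, 1), Mul(5, Pow(Add(2, 1), 2)))), 2) = Pow(Add(Rational(-27, 4), Add(-25, 3, Mul(5, Pow(3, 2)))), 2) = Pow(Add(Rational(-27, 4), Add(-25, 3, Mul(5, 9))), 2) = Pow(Add(Rational(-27, 4), Add(-25, 3, 45)), 2) = Pow(Add(Rational(-27, 4), 23), 2) = Pow(Rational(65, 4), 2) = Rational(4225, 16)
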